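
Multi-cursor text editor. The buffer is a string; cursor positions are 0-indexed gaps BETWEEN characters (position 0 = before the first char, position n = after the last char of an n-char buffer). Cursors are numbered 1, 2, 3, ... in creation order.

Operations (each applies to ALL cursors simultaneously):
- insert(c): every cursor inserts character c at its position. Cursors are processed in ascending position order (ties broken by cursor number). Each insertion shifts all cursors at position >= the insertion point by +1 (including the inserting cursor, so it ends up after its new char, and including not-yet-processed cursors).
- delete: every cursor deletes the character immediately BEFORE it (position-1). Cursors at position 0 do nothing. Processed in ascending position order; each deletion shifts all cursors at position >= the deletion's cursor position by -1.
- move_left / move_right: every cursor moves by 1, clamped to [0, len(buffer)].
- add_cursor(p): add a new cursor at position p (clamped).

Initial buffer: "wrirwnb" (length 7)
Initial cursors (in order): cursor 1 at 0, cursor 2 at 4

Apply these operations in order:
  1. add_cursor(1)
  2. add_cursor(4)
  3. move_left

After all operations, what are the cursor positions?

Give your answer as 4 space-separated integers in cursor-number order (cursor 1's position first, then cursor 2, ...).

After op 1 (add_cursor(1)): buffer="wrirwnb" (len 7), cursors c1@0 c3@1 c2@4, authorship .......
After op 2 (add_cursor(4)): buffer="wrirwnb" (len 7), cursors c1@0 c3@1 c2@4 c4@4, authorship .......
After op 3 (move_left): buffer="wrirwnb" (len 7), cursors c1@0 c3@0 c2@3 c4@3, authorship .......

Answer: 0 3 0 3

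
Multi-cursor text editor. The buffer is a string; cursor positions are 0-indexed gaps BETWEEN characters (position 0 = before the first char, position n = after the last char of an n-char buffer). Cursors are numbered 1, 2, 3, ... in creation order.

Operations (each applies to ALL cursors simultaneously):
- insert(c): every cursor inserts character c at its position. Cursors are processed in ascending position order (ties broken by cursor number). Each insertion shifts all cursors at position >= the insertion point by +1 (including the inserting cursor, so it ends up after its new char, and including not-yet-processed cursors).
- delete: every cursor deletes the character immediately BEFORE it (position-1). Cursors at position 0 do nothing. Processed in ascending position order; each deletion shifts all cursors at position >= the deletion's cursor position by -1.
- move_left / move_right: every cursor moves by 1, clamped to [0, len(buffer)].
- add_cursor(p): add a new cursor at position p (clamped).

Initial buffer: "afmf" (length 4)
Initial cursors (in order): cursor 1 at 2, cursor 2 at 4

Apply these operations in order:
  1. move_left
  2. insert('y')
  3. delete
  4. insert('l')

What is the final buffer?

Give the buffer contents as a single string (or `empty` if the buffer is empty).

After op 1 (move_left): buffer="afmf" (len 4), cursors c1@1 c2@3, authorship ....
After op 2 (insert('y')): buffer="ayfmyf" (len 6), cursors c1@2 c2@5, authorship .1..2.
After op 3 (delete): buffer="afmf" (len 4), cursors c1@1 c2@3, authorship ....
After op 4 (insert('l')): buffer="alfmlf" (len 6), cursors c1@2 c2@5, authorship .1..2.

Answer: alfmlf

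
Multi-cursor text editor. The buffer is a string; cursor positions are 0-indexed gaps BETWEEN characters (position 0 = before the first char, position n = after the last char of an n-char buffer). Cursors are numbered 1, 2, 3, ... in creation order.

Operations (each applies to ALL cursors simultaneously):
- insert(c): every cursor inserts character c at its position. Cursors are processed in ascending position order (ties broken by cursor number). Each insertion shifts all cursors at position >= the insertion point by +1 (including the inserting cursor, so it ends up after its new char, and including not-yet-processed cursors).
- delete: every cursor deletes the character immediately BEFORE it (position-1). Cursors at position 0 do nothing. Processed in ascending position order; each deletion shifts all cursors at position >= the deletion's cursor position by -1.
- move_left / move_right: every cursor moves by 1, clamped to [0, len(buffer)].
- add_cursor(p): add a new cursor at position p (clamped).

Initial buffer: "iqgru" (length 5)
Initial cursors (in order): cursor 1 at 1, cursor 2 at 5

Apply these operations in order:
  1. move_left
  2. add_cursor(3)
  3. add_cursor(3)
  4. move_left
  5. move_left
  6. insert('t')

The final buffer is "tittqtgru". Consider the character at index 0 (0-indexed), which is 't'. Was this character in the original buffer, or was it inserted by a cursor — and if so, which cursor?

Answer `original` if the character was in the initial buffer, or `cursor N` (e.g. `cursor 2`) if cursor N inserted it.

After op 1 (move_left): buffer="iqgru" (len 5), cursors c1@0 c2@4, authorship .....
After op 2 (add_cursor(3)): buffer="iqgru" (len 5), cursors c1@0 c3@3 c2@4, authorship .....
After op 3 (add_cursor(3)): buffer="iqgru" (len 5), cursors c1@0 c3@3 c4@3 c2@4, authorship .....
After op 4 (move_left): buffer="iqgru" (len 5), cursors c1@0 c3@2 c4@2 c2@3, authorship .....
After op 5 (move_left): buffer="iqgru" (len 5), cursors c1@0 c3@1 c4@1 c2@2, authorship .....
After op 6 (insert('t')): buffer="tittqtgru" (len 9), cursors c1@1 c3@4 c4@4 c2@6, authorship 1.34.2...
Authorship (.=original, N=cursor N): 1 . 3 4 . 2 . . .
Index 0: author = 1

Answer: cursor 1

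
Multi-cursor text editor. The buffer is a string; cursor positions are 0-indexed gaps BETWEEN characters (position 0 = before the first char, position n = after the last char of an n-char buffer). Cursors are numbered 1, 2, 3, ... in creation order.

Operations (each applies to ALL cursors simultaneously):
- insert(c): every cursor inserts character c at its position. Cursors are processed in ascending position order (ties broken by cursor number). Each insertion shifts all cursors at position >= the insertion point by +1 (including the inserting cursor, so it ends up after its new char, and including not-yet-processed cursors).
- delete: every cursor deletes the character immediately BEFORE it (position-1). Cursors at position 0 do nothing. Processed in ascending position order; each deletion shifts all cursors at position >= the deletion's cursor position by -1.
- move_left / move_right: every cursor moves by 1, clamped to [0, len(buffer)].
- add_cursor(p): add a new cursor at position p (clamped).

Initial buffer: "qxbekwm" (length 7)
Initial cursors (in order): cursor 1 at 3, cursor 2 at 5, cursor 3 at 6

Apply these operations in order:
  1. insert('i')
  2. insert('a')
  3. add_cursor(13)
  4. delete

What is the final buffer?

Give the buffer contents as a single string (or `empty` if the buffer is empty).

Answer: qxbiekiwi

Derivation:
After op 1 (insert('i')): buffer="qxbiekiwim" (len 10), cursors c1@4 c2@7 c3@9, authorship ...1..2.3.
After op 2 (insert('a')): buffer="qxbiaekiawiam" (len 13), cursors c1@5 c2@9 c3@12, authorship ...11..22.33.
After op 3 (add_cursor(13)): buffer="qxbiaekiawiam" (len 13), cursors c1@5 c2@9 c3@12 c4@13, authorship ...11..22.33.
After op 4 (delete): buffer="qxbiekiwi" (len 9), cursors c1@4 c2@7 c3@9 c4@9, authorship ...1..2.3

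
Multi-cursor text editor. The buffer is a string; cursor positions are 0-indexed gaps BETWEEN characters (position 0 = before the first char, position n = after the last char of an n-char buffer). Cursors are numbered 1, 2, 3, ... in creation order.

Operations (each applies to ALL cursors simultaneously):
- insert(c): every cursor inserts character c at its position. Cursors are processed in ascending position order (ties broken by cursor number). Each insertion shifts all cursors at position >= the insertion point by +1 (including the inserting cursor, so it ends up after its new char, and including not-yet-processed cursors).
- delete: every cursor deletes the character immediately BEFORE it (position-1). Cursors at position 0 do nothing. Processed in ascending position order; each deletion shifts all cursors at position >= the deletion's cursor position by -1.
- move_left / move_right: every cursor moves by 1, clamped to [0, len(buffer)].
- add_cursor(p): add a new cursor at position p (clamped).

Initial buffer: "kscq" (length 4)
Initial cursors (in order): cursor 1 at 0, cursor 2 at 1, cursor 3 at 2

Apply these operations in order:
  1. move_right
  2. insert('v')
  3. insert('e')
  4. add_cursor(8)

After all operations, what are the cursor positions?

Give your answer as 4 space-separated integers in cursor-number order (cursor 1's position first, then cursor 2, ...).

After op 1 (move_right): buffer="kscq" (len 4), cursors c1@1 c2@2 c3@3, authorship ....
After op 2 (insert('v')): buffer="kvsvcvq" (len 7), cursors c1@2 c2@4 c3@6, authorship .1.2.3.
After op 3 (insert('e')): buffer="kvesvecveq" (len 10), cursors c1@3 c2@6 c3@9, authorship .11.22.33.
After op 4 (add_cursor(8)): buffer="kvesvecveq" (len 10), cursors c1@3 c2@6 c4@8 c3@9, authorship .11.22.33.

Answer: 3 6 9 8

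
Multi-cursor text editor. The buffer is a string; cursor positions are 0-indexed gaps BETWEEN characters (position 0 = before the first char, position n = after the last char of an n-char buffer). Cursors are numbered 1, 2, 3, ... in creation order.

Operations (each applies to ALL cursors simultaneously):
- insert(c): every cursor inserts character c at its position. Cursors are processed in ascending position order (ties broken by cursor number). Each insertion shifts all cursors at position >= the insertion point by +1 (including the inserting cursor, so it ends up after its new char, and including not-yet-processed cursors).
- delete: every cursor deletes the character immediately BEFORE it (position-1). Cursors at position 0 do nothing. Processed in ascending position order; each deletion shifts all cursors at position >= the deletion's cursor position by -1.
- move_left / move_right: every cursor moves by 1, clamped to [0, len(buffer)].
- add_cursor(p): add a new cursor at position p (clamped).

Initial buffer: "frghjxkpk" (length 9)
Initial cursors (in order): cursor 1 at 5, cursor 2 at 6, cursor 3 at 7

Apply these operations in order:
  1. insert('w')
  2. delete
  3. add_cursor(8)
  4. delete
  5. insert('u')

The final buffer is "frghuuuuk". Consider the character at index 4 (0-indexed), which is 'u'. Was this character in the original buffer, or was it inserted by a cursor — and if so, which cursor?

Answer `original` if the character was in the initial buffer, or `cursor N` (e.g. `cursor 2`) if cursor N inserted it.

Answer: cursor 1

Derivation:
After op 1 (insert('w')): buffer="frghjwxwkwpk" (len 12), cursors c1@6 c2@8 c3@10, authorship .....1.2.3..
After op 2 (delete): buffer="frghjxkpk" (len 9), cursors c1@5 c2@6 c3@7, authorship .........
After op 3 (add_cursor(8)): buffer="frghjxkpk" (len 9), cursors c1@5 c2@6 c3@7 c4@8, authorship .........
After op 4 (delete): buffer="frghk" (len 5), cursors c1@4 c2@4 c3@4 c4@4, authorship .....
After op 5 (insert('u')): buffer="frghuuuuk" (len 9), cursors c1@8 c2@8 c3@8 c4@8, authorship ....1234.
Authorship (.=original, N=cursor N): . . . . 1 2 3 4 .
Index 4: author = 1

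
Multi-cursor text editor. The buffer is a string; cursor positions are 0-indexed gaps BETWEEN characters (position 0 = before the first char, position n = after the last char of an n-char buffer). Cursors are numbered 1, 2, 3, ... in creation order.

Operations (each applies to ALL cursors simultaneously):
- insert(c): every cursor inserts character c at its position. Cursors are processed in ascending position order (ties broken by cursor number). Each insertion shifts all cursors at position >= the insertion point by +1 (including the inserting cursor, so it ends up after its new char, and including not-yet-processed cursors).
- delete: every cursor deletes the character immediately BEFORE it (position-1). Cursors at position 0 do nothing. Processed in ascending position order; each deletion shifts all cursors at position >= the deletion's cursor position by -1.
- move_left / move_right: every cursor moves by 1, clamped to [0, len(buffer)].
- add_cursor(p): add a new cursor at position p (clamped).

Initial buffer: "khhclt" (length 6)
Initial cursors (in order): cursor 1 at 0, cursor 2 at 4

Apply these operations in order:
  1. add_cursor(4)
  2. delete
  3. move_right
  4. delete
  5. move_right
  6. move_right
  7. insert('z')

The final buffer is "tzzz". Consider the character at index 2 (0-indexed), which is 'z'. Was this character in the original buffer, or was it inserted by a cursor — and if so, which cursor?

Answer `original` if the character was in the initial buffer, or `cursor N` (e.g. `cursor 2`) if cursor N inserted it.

After op 1 (add_cursor(4)): buffer="khhclt" (len 6), cursors c1@0 c2@4 c3@4, authorship ......
After op 2 (delete): buffer="khlt" (len 4), cursors c1@0 c2@2 c3@2, authorship ....
After op 3 (move_right): buffer="khlt" (len 4), cursors c1@1 c2@3 c3@3, authorship ....
After op 4 (delete): buffer="t" (len 1), cursors c1@0 c2@0 c3@0, authorship .
After op 5 (move_right): buffer="t" (len 1), cursors c1@1 c2@1 c3@1, authorship .
After op 6 (move_right): buffer="t" (len 1), cursors c1@1 c2@1 c3@1, authorship .
After op 7 (insert('z')): buffer="tzzz" (len 4), cursors c1@4 c2@4 c3@4, authorship .123
Authorship (.=original, N=cursor N): . 1 2 3
Index 2: author = 2

Answer: cursor 2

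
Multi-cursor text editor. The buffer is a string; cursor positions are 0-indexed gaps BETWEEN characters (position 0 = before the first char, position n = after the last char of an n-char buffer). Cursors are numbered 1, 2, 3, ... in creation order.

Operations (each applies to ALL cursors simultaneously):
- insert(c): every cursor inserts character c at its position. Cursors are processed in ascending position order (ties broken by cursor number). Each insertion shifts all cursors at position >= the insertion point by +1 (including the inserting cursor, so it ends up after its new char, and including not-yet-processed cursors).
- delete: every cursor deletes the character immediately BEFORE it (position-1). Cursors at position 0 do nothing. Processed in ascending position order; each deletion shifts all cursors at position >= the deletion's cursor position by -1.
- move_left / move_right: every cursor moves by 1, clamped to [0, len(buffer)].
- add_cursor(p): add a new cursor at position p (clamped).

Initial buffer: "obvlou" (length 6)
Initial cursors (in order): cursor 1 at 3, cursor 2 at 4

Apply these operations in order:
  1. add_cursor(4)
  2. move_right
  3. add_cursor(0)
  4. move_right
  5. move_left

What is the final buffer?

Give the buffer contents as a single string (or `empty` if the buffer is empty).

After op 1 (add_cursor(4)): buffer="obvlou" (len 6), cursors c1@3 c2@4 c3@4, authorship ......
After op 2 (move_right): buffer="obvlou" (len 6), cursors c1@4 c2@5 c3@5, authorship ......
After op 3 (add_cursor(0)): buffer="obvlou" (len 6), cursors c4@0 c1@4 c2@5 c3@5, authorship ......
After op 4 (move_right): buffer="obvlou" (len 6), cursors c4@1 c1@5 c2@6 c3@6, authorship ......
After op 5 (move_left): buffer="obvlou" (len 6), cursors c4@0 c1@4 c2@5 c3@5, authorship ......

Answer: obvlou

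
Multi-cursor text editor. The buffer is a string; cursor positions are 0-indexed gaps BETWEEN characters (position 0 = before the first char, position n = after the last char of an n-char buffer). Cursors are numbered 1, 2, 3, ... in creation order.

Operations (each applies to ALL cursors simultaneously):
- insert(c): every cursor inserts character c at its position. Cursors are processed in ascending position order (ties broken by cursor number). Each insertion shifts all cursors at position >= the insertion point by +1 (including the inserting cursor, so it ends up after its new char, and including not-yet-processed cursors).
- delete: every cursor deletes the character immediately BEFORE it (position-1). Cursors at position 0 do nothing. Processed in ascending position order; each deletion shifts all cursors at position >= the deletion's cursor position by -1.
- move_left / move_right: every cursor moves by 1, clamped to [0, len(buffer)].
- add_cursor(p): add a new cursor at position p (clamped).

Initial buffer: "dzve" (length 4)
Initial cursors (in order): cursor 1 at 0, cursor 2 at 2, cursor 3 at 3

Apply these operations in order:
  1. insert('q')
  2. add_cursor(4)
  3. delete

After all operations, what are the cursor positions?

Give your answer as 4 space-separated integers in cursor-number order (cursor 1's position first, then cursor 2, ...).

After op 1 (insert('q')): buffer="qdzqvqe" (len 7), cursors c1@1 c2@4 c3@6, authorship 1..2.3.
After op 2 (add_cursor(4)): buffer="qdzqvqe" (len 7), cursors c1@1 c2@4 c4@4 c3@6, authorship 1..2.3.
After op 3 (delete): buffer="dve" (len 3), cursors c1@0 c2@1 c4@1 c3@2, authorship ...

Answer: 0 1 2 1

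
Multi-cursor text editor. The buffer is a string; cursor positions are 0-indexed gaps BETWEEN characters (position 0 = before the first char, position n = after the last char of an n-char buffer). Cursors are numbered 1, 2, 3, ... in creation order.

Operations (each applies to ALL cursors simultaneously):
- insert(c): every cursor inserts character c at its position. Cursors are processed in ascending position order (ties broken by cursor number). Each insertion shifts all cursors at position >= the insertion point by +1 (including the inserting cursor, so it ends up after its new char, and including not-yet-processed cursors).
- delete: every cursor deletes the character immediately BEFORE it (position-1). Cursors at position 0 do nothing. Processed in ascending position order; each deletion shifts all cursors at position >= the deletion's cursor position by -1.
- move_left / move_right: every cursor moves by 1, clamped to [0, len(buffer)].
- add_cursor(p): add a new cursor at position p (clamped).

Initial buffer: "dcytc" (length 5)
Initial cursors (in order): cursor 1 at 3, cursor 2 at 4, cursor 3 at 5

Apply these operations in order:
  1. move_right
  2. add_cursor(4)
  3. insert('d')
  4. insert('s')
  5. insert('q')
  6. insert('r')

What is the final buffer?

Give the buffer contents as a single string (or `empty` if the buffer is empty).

After op 1 (move_right): buffer="dcytc" (len 5), cursors c1@4 c2@5 c3@5, authorship .....
After op 2 (add_cursor(4)): buffer="dcytc" (len 5), cursors c1@4 c4@4 c2@5 c3@5, authorship .....
After op 3 (insert('d')): buffer="dcytddcdd" (len 9), cursors c1@6 c4@6 c2@9 c3@9, authorship ....14.23
After op 4 (insert('s')): buffer="dcytddsscddss" (len 13), cursors c1@8 c4@8 c2@13 c3@13, authorship ....1414.2323
After op 5 (insert('q')): buffer="dcytddssqqcddssqq" (len 17), cursors c1@10 c4@10 c2@17 c3@17, authorship ....141414.232323
After op 6 (insert('r')): buffer="dcytddssqqrrcddssqqrr" (len 21), cursors c1@12 c4@12 c2@21 c3@21, authorship ....14141414.23232323

Answer: dcytddssqqrrcddssqqrr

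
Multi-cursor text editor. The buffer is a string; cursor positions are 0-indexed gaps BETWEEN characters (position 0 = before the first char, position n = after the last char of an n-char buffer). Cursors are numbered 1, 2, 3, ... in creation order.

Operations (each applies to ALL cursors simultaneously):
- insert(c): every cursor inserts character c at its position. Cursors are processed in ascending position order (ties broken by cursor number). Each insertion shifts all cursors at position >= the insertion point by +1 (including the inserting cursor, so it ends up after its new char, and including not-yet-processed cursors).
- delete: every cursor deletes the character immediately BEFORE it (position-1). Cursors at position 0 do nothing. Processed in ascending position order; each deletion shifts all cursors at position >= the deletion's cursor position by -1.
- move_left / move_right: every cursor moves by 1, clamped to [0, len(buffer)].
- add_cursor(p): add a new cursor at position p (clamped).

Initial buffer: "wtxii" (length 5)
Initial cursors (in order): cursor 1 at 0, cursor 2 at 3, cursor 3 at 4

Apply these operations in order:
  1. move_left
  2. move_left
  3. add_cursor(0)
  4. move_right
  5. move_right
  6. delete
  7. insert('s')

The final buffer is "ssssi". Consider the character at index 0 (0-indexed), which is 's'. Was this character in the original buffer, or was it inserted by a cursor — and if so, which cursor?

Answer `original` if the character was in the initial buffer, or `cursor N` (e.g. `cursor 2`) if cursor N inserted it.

After op 1 (move_left): buffer="wtxii" (len 5), cursors c1@0 c2@2 c3@3, authorship .....
After op 2 (move_left): buffer="wtxii" (len 5), cursors c1@0 c2@1 c3@2, authorship .....
After op 3 (add_cursor(0)): buffer="wtxii" (len 5), cursors c1@0 c4@0 c2@1 c3@2, authorship .....
After op 4 (move_right): buffer="wtxii" (len 5), cursors c1@1 c4@1 c2@2 c3@3, authorship .....
After op 5 (move_right): buffer="wtxii" (len 5), cursors c1@2 c4@2 c2@3 c3@4, authorship .....
After op 6 (delete): buffer="i" (len 1), cursors c1@0 c2@0 c3@0 c4@0, authorship .
After op 7 (insert('s')): buffer="ssssi" (len 5), cursors c1@4 c2@4 c3@4 c4@4, authorship 1234.
Authorship (.=original, N=cursor N): 1 2 3 4 .
Index 0: author = 1

Answer: cursor 1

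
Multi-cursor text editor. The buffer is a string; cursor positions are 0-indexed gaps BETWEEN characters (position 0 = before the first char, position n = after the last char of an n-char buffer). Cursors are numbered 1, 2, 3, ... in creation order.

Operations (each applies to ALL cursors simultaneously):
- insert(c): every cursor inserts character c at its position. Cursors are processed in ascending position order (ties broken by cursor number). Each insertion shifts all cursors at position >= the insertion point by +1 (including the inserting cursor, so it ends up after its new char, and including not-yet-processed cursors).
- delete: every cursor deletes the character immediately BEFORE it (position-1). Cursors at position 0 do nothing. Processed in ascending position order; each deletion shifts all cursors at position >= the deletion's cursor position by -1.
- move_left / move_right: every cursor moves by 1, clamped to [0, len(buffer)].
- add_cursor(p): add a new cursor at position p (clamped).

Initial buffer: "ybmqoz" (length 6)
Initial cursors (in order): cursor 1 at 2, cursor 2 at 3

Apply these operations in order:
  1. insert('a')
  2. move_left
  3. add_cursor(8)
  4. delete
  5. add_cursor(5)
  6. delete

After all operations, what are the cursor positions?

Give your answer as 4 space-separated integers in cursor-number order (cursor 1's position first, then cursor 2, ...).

Answer: 0 0 1 1

Derivation:
After op 1 (insert('a')): buffer="ybamaqoz" (len 8), cursors c1@3 c2@5, authorship ..1.2...
After op 2 (move_left): buffer="ybamaqoz" (len 8), cursors c1@2 c2@4, authorship ..1.2...
After op 3 (add_cursor(8)): buffer="ybamaqoz" (len 8), cursors c1@2 c2@4 c3@8, authorship ..1.2...
After op 4 (delete): buffer="yaaqo" (len 5), cursors c1@1 c2@2 c3@5, authorship .12..
After op 5 (add_cursor(5)): buffer="yaaqo" (len 5), cursors c1@1 c2@2 c3@5 c4@5, authorship .12..
After op 6 (delete): buffer="a" (len 1), cursors c1@0 c2@0 c3@1 c4@1, authorship 2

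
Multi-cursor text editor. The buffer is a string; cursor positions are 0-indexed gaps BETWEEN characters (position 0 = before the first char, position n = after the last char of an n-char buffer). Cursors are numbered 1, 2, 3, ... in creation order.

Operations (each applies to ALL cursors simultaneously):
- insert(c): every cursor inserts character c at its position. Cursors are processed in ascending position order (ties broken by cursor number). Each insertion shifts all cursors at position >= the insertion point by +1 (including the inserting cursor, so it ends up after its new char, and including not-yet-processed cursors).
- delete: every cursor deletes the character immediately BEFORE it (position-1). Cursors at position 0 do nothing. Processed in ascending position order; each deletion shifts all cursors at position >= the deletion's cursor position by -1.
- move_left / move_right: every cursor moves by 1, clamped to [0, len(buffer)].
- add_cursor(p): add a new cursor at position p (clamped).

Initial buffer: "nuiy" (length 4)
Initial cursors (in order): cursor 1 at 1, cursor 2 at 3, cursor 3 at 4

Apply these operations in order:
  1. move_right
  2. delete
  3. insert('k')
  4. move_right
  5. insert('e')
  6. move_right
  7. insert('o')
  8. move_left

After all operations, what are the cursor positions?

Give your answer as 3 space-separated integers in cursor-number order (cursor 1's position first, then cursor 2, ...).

After op 1 (move_right): buffer="nuiy" (len 4), cursors c1@2 c2@4 c3@4, authorship ....
After op 2 (delete): buffer="n" (len 1), cursors c1@1 c2@1 c3@1, authorship .
After op 3 (insert('k')): buffer="nkkk" (len 4), cursors c1@4 c2@4 c3@4, authorship .123
After op 4 (move_right): buffer="nkkk" (len 4), cursors c1@4 c2@4 c3@4, authorship .123
After op 5 (insert('e')): buffer="nkkkeee" (len 7), cursors c1@7 c2@7 c3@7, authorship .123123
After op 6 (move_right): buffer="nkkkeee" (len 7), cursors c1@7 c2@7 c3@7, authorship .123123
After op 7 (insert('o')): buffer="nkkkeeeooo" (len 10), cursors c1@10 c2@10 c3@10, authorship .123123123
After op 8 (move_left): buffer="nkkkeeeooo" (len 10), cursors c1@9 c2@9 c3@9, authorship .123123123

Answer: 9 9 9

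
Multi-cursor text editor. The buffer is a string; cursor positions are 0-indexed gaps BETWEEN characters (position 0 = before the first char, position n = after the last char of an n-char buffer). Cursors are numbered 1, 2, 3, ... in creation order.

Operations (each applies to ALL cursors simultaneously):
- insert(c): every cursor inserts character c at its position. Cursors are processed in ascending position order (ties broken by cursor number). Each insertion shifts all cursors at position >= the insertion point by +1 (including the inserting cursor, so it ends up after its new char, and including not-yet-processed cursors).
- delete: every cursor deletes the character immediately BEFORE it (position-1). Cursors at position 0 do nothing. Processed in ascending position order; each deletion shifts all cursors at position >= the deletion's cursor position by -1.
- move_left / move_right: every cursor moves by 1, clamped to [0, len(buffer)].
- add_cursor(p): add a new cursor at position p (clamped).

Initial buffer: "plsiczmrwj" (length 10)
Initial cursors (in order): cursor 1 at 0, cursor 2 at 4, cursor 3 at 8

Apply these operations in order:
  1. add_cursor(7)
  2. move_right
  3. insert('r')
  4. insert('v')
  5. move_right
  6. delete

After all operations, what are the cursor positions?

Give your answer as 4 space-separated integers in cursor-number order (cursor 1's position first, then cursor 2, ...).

After op 1 (add_cursor(7)): buffer="plsiczmrwj" (len 10), cursors c1@0 c2@4 c4@7 c3@8, authorship ..........
After op 2 (move_right): buffer="plsiczmrwj" (len 10), cursors c1@1 c2@5 c4@8 c3@9, authorship ..........
After op 3 (insert('r')): buffer="prlsicrzmrrwrj" (len 14), cursors c1@2 c2@7 c4@11 c3@13, authorship .1....2...4.3.
After op 4 (insert('v')): buffer="prvlsicrvzmrrvwrvj" (len 18), cursors c1@3 c2@9 c4@14 c3@17, authorship .11....22...44.33.
After op 5 (move_right): buffer="prvlsicrvzmrrvwrvj" (len 18), cursors c1@4 c2@10 c4@15 c3@18, authorship .11....22...44.33.
After op 6 (delete): buffer="prvsicrvmrrvrv" (len 14), cursors c1@3 c2@8 c4@12 c3@14, authorship .11...22..4433

Answer: 3 8 14 12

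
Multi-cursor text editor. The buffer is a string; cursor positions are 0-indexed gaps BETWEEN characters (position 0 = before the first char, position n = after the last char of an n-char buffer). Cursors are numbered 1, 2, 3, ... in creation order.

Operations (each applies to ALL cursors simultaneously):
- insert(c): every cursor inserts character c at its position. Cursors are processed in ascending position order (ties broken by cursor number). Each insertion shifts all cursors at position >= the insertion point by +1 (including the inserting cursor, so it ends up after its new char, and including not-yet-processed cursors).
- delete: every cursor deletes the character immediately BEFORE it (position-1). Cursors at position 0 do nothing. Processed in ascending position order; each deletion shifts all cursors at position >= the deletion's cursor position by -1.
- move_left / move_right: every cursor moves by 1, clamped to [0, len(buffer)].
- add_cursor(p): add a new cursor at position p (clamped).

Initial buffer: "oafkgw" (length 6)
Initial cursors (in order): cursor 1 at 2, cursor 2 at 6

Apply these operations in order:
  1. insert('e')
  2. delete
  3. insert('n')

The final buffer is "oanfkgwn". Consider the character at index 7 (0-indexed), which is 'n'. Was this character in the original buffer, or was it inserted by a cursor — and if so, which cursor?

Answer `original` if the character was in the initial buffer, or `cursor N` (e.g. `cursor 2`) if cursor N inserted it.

After op 1 (insert('e')): buffer="oaefkgwe" (len 8), cursors c1@3 c2@8, authorship ..1....2
After op 2 (delete): buffer="oafkgw" (len 6), cursors c1@2 c2@6, authorship ......
After op 3 (insert('n')): buffer="oanfkgwn" (len 8), cursors c1@3 c2@8, authorship ..1....2
Authorship (.=original, N=cursor N): . . 1 . . . . 2
Index 7: author = 2

Answer: cursor 2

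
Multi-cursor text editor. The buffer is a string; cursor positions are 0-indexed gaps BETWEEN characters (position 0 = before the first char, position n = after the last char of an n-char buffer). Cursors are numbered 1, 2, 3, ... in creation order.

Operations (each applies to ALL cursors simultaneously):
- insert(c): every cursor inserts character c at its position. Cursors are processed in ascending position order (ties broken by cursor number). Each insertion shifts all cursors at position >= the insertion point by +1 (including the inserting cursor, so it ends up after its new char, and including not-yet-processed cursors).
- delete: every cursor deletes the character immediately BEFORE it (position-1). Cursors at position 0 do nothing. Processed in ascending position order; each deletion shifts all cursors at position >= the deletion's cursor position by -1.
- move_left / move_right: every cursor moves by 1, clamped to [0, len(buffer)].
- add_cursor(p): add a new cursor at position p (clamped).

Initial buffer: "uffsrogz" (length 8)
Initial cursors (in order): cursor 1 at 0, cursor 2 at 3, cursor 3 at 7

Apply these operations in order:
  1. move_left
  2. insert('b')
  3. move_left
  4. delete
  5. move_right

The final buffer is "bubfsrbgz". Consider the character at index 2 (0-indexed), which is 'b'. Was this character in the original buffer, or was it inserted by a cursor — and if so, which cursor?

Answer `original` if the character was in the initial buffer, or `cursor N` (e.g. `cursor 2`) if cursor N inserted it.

Answer: cursor 2

Derivation:
After op 1 (move_left): buffer="uffsrogz" (len 8), cursors c1@0 c2@2 c3@6, authorship ........
After op 2 (insert('b')): buffer="bufbfsrobgz" (len 11), cursors c1@1 c2@4 c3@9, authorship 1..2....3..
After op 3 (move_left): buffer="bufbfsrobgz" (len 11), cursors c1@0 c2@3 c3@8, authorship 1..2....3..
After op 4 (delete): buffer="bubfsrbgz" (len 9), cursors c1@0 c2@2 c3@6, authorship 1.2...3..
After op 5 (move_right): buffer="bubfsrbgz" (len 9), cursors c1@1 c2@3 c3@7, authorship 1.2...3..
Authorship (.=original, N=cursor N): 1 . 2 . . . 3 . .
Index 2: author = 2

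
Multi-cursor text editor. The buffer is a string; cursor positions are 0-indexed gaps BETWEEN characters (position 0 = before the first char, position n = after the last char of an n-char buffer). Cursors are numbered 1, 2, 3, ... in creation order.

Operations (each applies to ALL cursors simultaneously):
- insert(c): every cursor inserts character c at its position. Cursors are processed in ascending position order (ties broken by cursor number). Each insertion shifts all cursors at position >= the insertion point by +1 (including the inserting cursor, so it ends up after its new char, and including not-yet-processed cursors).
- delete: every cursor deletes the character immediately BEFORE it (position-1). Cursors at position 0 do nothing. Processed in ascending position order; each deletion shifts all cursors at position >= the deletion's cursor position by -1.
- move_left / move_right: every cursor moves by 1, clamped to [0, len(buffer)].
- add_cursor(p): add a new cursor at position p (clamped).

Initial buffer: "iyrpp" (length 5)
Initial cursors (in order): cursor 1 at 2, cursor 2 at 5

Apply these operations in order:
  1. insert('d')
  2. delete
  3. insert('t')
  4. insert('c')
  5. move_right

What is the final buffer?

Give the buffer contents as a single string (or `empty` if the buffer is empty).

Answer: iytcrpptc

Derivation:
After op 1 (insert('d')): buffer="iydrppd" (len 7), cursors c1@3 c2@7, authorship ..1...2
After op 2 (delete): buffer="iyrpp" (len 5), cursors c1@2 c2@5, authorship .....
After op 3 (insert('t')): buffer="iytrppt" (len 7), cursors c1@3 c2@7, authorship ..1...2
After op 4 (insert('c')): buffer="iytcrpptc" (len 9), cursors c1@4 c2@9, authorship ..11...22
After op 5 (move_right): buffer="iytcrpptc" (len 9), cursors c1@5 c2@9, authorship ..11...22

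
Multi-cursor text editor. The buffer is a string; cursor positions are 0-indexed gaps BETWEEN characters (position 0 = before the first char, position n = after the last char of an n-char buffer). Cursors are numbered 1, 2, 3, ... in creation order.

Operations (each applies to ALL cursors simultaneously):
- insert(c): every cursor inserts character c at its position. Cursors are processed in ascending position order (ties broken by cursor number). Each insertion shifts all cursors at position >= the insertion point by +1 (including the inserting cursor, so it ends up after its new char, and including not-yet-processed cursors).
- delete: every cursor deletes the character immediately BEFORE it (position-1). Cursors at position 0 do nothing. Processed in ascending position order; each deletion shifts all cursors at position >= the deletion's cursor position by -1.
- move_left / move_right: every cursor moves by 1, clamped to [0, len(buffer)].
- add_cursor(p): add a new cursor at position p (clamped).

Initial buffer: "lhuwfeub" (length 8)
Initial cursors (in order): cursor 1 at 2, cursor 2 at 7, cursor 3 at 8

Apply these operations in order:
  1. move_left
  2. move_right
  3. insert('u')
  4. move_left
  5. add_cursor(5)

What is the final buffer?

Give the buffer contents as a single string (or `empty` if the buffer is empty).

After op 1 (move_left): buffer="lhuwfeub" (len 8), cursors c1@1 c2@6 c3@7, authorship ........
After op 2 (move_right): buffer="lhuwfeub" (len 8), cursors c1@2 c2@7 c3@8, authorship ........
After op 3 (insert('u')): buffer="lhuuwfeuubu" (len 11), cursors c1@3 c2@9 c3@11, authorship ..1.....2.3
After op 4 (move_left): buffer="lhuuwfeuubu" (len 11), cursors c1@2 c2@8 c3@10, authorship ..1.....2.3
After op 5 (add_cursor(5)): buffer="lhuuwfeuubu" (len 11), cursors c1@2 c4@5 c2@8 c3@10, authorship ..1.....2.3

Answer: lhuuwfeuubu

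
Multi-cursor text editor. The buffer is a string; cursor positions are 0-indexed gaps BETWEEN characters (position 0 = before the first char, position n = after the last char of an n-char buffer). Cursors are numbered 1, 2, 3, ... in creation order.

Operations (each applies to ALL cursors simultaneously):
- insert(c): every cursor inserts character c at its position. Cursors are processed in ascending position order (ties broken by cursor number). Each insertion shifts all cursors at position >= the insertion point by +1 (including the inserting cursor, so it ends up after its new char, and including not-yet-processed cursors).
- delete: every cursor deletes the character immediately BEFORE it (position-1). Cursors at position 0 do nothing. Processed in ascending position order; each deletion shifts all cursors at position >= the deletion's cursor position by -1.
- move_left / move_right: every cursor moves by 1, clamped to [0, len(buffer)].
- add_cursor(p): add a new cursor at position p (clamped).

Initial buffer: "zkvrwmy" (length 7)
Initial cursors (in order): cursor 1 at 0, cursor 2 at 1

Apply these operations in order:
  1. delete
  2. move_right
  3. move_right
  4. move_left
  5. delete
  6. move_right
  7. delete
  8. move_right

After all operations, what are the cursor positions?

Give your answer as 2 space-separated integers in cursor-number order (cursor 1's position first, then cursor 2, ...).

After op 1 (delete): buffer="kvrwmy" (len 6), cursors c1@0 c2@0, authorship ......
After op 2 (move_right): buffer="kvrwmy" (len 6), cursors c1@1 c2@1, authorship ......
After op 3 (move_right): buffer="kvrwmy" (len 6), cursors c1@2 c2@2, authorship ......
After op 4 (move_left): buffer="kvrwmy" (len 6), cursors c1@1 c2@1, authorship ......
After op 5 (delete): buffer="vrwmy" (len 5), cursors c1@0 c2@0, authorship .....
After op 6 (move_right): buffer="vrwmy" (len 5), cursors c1@1 c2@1, authorship .....
After op 7 (delete): buffer="rwmy" (len 4), cursors c1@0 c2@0, authorship ....
After op 8 (move_right): buffer="rwmy" (len 4), cursors c1@1 c2@1, authorship ....

Answer: 1 1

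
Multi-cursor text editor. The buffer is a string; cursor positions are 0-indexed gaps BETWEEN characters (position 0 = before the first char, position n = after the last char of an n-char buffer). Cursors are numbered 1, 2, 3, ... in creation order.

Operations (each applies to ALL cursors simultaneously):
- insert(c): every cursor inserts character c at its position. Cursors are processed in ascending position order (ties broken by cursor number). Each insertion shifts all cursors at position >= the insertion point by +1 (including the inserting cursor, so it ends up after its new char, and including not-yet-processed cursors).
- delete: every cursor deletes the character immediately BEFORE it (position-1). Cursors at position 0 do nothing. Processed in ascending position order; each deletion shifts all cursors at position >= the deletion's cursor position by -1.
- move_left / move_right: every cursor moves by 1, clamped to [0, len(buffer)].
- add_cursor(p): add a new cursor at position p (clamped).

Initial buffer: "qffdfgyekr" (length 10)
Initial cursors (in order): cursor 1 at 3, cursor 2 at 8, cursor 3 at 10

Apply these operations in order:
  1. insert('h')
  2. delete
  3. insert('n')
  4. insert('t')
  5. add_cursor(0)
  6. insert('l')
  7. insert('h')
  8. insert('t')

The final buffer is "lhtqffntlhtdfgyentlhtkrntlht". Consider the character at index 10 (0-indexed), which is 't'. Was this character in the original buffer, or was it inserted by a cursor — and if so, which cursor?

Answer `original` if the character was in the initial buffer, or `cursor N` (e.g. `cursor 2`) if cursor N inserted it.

Answer: cursor 1

Derivation:
After op 1 (insert('h')): buffer="qffhdfgyehkrh" (len 13), cursors c1@4 c2@10 c3@13, authorship ...1.....2..3
After op 2 (delete): buffer="qffdfgyekr" (len 10), cursors c1@3 c2@8 c3@10, authorship ..........
After op 3 (insert('n')): buffer="qffndfgyenkrn" (len 13), cursors c1@4 c2@10 c3@13, authorship ...1.....2..3
After op 4 (insert('t')): buffer="qffntdfgyentkrnt" (len 16), cursors c1@5 c2@12 c3@16, authorship ...11.....22..33
After op 5 (add_cursor(0)): buffer="qffntdfgyentkrnt" (len 16), cursors c4@0 c1@5 c2@12 c3@16, authorship ...11.....22..33
After op 6 (insert('l')): buffer="lqffntldfgyentlkrntl" (len 20), cursors c4@1 c1@7 c2@15 c3@20, authorship 4...111.....222..333
After op 7 (insert('h')): buffer="lhqffntlhdfgyentlhkrntlh" (len 24), cursors c4@2 c1@9 c2@18 c3@24, authorship 44...1111.....2222..3333
After op 8 (insert('t')): buffer="lhtqffntlhtdfgyentlhtkrntlht" (len 28), cursors c4@3 c1@11 c2@21 c3@28, authorship 444...11111.....22222..33333
Authorship (.=original, N=cursor N): 4 4 4 . . . 1 1 1 1 1 . . . . . 2 2 2 2 2 . . 3 3 3 3 3
Index 10: author = 1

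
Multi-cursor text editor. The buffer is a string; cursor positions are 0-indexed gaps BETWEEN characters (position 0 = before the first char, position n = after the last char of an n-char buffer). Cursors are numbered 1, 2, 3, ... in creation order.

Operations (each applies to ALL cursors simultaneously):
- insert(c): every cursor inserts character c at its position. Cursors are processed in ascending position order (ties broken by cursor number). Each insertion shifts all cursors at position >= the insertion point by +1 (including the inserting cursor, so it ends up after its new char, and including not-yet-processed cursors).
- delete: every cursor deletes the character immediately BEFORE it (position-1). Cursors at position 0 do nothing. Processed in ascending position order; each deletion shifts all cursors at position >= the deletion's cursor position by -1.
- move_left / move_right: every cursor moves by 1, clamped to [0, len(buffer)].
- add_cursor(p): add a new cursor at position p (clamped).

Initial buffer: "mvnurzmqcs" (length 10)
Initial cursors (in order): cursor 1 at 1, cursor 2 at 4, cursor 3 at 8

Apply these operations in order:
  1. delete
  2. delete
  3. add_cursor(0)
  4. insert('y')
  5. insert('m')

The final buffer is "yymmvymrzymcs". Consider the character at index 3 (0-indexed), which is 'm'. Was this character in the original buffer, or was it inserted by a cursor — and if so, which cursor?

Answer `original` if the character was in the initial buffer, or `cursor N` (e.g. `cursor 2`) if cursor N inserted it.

Answer: cursor 4

Derivation:
After op 1 (delete): buffer="vnrzmcs" (len 7), cursors c1@0 c2@2 c3@5, authorship .......
After op 2 (delete): buffer="vrzcs" (len 5), cursors c1@0 c2@1 c3@3, authorship .....
After op 3 (add_cursor(0)): buffer="vrzcs" (len 5), cursors c1@0 c4@0 c2@1 c3@3, authorship .....
After op 4 (insert('y')): buffer="yyvyrzycs" (len 9), cursors c1@2 c4@2 c2@4 c3@7, authorship 14.2..3..
After op 5 (insert('m')): buffer="yymmvymrzymcs" (len 13), cursors c1@4 c4@4 c2@7 c3@11, authorship 1414.22..33..
Authorship (.=original, N=cursor N): 1 4 1 4 . 2 2 . . 3 3 . .
Index 3: author = 4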